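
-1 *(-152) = 152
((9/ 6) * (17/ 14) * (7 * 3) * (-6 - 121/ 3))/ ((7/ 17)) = -120513/ 28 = -4304.04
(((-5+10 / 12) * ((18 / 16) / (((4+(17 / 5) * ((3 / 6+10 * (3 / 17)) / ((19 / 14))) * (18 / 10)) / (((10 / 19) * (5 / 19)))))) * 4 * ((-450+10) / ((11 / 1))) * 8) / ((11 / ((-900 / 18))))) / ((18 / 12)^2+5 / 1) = -1500000000 / 40917811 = -36.66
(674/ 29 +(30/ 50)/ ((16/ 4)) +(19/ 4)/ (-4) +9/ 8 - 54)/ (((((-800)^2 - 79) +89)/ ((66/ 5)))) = -2348181/ 3712058000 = -0.00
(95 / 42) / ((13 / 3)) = 95 / 182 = 0.52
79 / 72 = 1.10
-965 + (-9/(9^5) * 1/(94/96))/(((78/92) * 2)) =-965.00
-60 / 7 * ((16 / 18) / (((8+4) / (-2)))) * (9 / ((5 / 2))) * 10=320 / 7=45.71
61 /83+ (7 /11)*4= 2995 /913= 3.28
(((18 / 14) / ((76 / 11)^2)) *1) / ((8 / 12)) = 3267 / 80864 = 0.04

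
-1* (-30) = 30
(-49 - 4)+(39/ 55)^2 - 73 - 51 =-533904/ 3025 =-176.50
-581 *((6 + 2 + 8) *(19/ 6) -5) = -26532.33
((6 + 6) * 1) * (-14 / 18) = -28 / 3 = -9.33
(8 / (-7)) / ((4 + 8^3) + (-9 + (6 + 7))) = -0.00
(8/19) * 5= 40/19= 2.11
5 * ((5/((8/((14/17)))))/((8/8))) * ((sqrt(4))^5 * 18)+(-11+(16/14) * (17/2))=176247/119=1481.07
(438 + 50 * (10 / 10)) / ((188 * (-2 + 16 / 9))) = -549 / 47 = -11.68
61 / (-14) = -61 / 14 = -4.36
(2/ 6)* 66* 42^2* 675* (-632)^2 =10463071449600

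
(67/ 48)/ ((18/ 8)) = 0.62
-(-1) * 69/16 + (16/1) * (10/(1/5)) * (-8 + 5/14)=-6109.97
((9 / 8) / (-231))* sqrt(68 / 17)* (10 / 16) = -15 / 2464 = -0.01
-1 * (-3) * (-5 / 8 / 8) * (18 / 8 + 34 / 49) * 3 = -25965 / 12544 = -2.07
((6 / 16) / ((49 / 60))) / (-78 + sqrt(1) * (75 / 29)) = -145 / 23814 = -0.01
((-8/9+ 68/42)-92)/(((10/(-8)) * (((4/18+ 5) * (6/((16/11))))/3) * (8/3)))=13800/3619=3.81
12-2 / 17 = 202 / 17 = 11.88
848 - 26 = 822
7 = 7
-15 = -15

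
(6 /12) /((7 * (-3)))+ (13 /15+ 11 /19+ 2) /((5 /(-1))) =-4741 /6650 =-0.71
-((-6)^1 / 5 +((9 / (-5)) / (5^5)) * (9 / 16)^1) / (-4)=-300081 / 1000000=-0.30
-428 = -428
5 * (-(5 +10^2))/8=-525/8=-65.62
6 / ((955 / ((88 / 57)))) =176 / 18145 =0.01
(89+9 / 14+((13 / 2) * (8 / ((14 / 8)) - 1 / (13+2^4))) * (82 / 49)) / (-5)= -2765141 / 99470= -27.80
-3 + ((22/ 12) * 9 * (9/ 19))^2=83877/ 1444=58.09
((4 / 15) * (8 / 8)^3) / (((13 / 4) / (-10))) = -0.82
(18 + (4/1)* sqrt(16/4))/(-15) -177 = -2681/15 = -178.73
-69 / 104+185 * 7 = 134611 / 104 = 1294.34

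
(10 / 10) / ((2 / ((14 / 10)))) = 7 / 10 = 0.70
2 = 2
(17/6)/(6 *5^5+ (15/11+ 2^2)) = 0.00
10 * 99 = 990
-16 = -16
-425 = -425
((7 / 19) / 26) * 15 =105 / 494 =0.21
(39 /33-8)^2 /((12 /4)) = 1875 /121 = 15.50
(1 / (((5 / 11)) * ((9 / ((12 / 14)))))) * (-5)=-22 / 21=-1.05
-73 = -73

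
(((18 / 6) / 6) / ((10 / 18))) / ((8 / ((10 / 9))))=0.12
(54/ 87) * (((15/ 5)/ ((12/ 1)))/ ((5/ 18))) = 81/ 145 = 0.56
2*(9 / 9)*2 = 4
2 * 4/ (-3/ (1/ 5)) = -8/ 15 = -0.53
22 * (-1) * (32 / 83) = -704 / 83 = -8.48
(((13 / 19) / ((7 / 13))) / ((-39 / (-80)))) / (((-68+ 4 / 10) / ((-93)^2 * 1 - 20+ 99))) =-1745600 / 5187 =-336.53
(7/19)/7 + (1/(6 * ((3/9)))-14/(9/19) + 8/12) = -9691/342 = -28.34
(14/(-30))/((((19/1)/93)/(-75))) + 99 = 270.32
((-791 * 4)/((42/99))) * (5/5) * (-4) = 29832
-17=-17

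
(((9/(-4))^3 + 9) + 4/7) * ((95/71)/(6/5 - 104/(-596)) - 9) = 475602215/32571392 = 14.60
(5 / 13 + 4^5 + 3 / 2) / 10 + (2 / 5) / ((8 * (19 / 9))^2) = 77032677 / 750880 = 102.59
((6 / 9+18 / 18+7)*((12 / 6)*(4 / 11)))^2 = 43264 / 1089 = 39.73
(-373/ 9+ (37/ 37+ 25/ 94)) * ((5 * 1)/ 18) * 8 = -339910/ 3807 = -89.29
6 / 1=6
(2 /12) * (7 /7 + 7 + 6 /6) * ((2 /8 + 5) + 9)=171 /8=21.38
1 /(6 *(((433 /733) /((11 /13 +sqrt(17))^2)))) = 8063 *sqrt(17) /16887 +365767 /73177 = 6.97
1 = 1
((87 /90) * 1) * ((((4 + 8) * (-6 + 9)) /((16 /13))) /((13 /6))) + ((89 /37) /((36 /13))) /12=1048741 /79920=13.12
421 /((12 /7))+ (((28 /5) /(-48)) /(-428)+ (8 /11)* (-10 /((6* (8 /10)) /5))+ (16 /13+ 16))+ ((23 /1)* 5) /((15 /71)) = 2936220101 /3672240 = 799.57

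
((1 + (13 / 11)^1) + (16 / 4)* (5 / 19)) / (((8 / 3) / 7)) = 3549 / 418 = 8.49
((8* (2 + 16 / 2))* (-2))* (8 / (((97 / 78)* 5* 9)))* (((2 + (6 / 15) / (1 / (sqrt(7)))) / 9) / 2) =-6656 / 2619 - 6656* sqrt(7) / 13095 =-3.89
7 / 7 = 1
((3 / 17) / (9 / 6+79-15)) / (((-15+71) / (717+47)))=573 / 15589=0.04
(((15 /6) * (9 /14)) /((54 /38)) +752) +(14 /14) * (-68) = 57551 /84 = 685.13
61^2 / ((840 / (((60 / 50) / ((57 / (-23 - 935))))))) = -1782359 / 19950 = -89.34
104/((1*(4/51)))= 1326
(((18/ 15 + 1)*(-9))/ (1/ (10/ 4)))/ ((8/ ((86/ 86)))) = -6.19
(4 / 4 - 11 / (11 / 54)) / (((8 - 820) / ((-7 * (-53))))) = 2809 / 116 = 24.22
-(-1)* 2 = 2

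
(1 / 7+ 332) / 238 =2325 / 1666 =1.40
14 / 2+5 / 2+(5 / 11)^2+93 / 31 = 3075 / 242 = 12.71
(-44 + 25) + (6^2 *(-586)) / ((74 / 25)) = -264403 / 37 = -7146.03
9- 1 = 8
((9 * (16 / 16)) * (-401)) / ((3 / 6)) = -7218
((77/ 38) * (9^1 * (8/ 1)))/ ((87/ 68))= 62832/ 551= 114.03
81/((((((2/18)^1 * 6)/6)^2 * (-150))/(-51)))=111537/50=2230.74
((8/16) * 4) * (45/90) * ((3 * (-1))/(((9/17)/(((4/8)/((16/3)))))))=-17/32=-0.53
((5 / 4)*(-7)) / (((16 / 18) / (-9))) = 2835 / 32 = 88.59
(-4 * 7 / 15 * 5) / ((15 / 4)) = -112 / 45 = -2.49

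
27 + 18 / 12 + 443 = 943 / 2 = 471.50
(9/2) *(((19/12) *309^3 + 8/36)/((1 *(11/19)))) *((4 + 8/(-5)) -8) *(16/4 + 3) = -1565669087591/110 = -14233355341.74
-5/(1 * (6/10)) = -25/3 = -8.33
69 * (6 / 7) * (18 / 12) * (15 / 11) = 9315 / 77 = 120.97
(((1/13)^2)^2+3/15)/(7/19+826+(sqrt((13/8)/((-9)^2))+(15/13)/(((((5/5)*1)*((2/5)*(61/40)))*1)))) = 267732649231832016/1108567080448757446075- 690698970828*sqrt(26)/85274390803750572775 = 0.00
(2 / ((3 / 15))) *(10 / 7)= 100 / 7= 14.29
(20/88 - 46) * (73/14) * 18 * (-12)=3969594/77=51553.17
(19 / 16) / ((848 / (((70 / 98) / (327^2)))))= 95 / 10155688704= 0.00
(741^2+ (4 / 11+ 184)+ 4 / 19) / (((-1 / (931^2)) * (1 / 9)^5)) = -309233812120423155 / 11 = -28112164738220286.82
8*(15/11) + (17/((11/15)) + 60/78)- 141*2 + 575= 46884/143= 327.86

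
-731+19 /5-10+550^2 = 1508814 /5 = 301762.80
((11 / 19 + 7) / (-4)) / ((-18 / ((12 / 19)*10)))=240 / 361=0.66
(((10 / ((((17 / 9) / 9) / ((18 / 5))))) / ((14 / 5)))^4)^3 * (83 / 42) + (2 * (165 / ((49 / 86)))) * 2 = 311642860371658579429178192232541494966918489480 / 56449692006303936379122727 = 5520718524679573470171.53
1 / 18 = 0.06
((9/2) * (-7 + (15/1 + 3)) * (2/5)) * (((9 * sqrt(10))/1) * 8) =7128 * sqrt(10)/5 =4508.14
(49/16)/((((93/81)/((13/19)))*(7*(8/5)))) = 12285/75392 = 0.16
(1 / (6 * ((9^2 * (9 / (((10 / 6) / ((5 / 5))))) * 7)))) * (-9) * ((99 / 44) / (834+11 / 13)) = -0.00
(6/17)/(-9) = -2/51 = -0.04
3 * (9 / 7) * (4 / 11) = 108 / 77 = 1.40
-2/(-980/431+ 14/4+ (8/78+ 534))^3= -75988105010064/5828776470097910743987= -0.00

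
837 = 837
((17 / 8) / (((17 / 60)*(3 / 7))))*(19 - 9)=175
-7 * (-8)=56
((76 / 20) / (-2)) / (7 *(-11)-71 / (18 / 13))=171 / 11545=0.01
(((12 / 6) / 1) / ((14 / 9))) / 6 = 3 / 14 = 0.21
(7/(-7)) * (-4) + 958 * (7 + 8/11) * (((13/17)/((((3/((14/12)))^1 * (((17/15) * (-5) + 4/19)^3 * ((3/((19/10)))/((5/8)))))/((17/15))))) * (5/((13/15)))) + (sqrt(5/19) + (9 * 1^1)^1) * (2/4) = -140710657449/5294120656 + sqrt(95)/38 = -26.32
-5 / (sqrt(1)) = -5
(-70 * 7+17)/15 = -473/15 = -31.53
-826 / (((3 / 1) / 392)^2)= -126926464 / 9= -14102940.44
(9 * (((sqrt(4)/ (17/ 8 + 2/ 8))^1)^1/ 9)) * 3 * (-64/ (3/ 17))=-17408/ 19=-916.21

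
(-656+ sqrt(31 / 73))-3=-659+ sqrt(2263) / 73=-658.35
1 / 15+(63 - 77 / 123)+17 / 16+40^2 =16368871 / 9840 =1663.50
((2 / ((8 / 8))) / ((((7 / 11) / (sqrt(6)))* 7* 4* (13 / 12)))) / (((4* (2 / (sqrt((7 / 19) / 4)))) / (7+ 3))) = 165* sqrt(798) / 48412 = 0.10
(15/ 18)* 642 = 535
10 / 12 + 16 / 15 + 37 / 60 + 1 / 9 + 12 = 2633 / 180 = 14.63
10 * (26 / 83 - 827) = -686150 / 83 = -8266.87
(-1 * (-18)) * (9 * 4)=648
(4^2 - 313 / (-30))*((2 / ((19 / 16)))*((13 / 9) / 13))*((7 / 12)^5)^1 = 13327951 / 39890880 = 0.33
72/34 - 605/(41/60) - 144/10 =-3128304/3485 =-897.65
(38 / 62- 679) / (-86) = 7.89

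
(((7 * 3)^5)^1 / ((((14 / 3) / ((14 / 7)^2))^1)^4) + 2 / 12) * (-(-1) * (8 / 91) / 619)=52907908 / 168987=313.09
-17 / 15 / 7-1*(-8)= 823 / 105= 7.84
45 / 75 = 3 / 5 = 0.60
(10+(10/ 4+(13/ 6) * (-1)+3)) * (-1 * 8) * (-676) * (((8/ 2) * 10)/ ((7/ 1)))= 8652800/ 21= 412038.10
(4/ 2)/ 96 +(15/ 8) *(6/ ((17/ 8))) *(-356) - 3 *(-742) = 278513/ 816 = 341.31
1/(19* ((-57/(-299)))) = 0.28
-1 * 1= -1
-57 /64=-0.89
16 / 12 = 4 / 3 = 1.33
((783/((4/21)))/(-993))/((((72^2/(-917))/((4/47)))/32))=186151/93342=1.99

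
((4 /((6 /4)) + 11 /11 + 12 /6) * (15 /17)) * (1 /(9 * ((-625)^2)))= 1 /703125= 0.00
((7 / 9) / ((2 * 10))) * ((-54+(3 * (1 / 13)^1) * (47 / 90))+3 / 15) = -29309 / 14040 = -2.09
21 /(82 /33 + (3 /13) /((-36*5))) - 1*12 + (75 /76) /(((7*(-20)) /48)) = -3668043 /944699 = -3.88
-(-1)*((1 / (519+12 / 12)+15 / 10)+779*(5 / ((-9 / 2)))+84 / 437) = -1766734807 / 2045160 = -863.86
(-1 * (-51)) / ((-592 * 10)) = -51 / 5920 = -0.01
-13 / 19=-0.68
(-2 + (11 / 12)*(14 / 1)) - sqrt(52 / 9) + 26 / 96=533 / 48 - 2*sqrt(13) / 3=8.70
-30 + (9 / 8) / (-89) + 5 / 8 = -5231 / 178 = -29.39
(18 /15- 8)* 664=-4515.20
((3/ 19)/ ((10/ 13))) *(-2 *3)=-117/ 95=-1.23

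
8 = 8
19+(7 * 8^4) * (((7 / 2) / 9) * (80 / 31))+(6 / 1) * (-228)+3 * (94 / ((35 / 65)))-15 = 27934.48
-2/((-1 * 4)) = 1/2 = 0.50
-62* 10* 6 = -3720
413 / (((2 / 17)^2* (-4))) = -119357 / 16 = -7459.81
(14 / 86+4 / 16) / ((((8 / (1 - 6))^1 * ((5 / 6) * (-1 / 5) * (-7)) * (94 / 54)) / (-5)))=143775 / 226352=0.64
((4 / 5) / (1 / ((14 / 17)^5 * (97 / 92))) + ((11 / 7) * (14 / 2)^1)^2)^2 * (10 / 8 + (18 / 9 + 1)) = 392415461539814520889 / 6273298666691300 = 62553.29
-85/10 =-17/2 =-8.50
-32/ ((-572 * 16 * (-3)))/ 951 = -1/ 815958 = -0.00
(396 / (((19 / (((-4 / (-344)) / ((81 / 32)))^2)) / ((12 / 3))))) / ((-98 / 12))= -90112 / 418304817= -0.00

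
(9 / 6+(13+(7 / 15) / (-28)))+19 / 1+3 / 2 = 2099 / 60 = 34.98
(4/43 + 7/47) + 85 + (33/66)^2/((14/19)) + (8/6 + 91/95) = 2834340683/32255160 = 87.87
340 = 340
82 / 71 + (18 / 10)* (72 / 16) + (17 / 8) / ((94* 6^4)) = 3202028051 / 345980160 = 9.25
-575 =-575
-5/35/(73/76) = -76/511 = -0.15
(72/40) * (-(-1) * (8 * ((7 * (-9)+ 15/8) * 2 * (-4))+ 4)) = 35244/5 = 7048.80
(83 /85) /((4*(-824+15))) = -83 /275060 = -0.00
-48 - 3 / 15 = -241 / 5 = -48.20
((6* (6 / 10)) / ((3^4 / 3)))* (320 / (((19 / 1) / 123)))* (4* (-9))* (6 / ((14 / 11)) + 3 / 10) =-33156864 / 665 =-49859.95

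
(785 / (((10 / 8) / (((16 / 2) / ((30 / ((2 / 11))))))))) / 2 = 2512 / 165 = 15.22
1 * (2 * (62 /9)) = 124 /9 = 13.78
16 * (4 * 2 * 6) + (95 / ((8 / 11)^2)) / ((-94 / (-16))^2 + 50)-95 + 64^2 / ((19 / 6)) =202314872 / 102771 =1968.60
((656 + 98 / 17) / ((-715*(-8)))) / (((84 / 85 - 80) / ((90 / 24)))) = -84375 / 15366208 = -0.01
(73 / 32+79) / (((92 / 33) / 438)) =18797427 / 1472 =12769.99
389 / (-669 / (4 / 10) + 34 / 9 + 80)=-7002 / 28597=-0.24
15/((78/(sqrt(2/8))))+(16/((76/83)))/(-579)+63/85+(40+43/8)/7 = 4962127769/680741880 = 7.29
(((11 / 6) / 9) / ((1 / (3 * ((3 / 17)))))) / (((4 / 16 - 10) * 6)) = -11 / 5967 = -0.00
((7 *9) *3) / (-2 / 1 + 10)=189 / 8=23.62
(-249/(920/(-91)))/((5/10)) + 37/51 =1172629/23460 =49.98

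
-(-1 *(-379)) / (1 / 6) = -2274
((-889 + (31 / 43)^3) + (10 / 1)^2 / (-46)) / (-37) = 1628969786 / 67660457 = 24.08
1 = 1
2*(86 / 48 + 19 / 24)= 31 / 6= 5.17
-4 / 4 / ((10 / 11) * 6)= -0.18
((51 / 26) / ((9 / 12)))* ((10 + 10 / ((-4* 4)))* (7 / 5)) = 1785 / 52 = 34.33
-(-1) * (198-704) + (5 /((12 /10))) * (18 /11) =-5491 /11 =-499.18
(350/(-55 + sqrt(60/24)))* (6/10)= -3.93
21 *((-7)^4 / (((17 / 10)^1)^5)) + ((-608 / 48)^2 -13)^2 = 2908677467153 / 115008417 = 25291.00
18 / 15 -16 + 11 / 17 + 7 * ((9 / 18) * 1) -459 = -79841 / 170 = -469.65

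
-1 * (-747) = 747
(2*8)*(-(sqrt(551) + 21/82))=-379.67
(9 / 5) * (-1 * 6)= -54 / 5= -10.80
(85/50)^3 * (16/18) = 4913/1125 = 4.37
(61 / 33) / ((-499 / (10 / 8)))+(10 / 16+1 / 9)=289087 / 395208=0.73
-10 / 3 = -3.33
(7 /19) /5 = 7 /95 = 0.07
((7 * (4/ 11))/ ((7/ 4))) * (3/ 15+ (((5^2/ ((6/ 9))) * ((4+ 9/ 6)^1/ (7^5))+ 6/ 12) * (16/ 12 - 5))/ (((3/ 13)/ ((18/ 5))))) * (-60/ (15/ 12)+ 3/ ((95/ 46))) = 15729980208/ 7983325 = 1970.35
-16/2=-8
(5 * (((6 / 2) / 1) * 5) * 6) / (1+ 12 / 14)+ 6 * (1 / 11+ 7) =40734 / 143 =284.85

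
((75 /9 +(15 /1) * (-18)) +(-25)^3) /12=-11915 /9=-1323.89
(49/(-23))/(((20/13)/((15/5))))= -1911/460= -4.15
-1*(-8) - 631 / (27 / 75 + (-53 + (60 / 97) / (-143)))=364860913 / 18255736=19.99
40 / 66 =0.61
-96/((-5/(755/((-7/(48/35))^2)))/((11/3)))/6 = 20410368/60025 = 340.03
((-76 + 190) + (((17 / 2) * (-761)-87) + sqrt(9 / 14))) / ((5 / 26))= -167479 / 5 + 39 * sqrt(14) / 35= -33491.63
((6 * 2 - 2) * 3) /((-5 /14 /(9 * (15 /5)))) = -2268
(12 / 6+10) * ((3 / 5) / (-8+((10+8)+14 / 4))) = 8 / 15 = 0.53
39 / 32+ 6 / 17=855 / 544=1.57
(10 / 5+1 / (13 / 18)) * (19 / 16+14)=2673 / 52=51.40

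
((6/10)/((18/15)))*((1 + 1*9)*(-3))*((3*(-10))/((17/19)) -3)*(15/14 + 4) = 661365/238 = 2778.84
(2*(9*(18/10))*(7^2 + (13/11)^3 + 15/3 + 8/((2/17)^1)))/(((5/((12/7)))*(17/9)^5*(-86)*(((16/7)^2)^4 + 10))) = -3889640967680794158/4421314574695432167325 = -0.00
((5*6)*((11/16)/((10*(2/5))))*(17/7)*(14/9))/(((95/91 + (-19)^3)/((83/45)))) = -128401/24509088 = -0.01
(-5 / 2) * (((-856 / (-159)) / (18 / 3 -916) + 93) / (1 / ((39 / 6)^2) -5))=87459541 / 1872066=46.72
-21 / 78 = -7 / 26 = -0.27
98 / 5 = 19.60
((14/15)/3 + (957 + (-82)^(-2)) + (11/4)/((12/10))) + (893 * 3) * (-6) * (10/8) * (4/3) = -15631523093/605160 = -25830.40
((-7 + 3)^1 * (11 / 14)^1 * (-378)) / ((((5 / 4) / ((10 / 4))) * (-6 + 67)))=2376 / 61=38.95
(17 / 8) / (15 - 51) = -17 / 288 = -0.06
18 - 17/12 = 199/12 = 16.58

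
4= 4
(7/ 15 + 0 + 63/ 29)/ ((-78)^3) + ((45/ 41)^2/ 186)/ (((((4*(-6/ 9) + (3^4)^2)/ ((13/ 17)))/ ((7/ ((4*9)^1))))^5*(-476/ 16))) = -2179759051396944300664566397249352581/ 391958120688987264476826652277797800000000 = -0.00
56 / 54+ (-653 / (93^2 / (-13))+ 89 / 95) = 7284908 / 2464965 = 2.96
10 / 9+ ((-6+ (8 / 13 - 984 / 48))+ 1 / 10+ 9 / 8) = -110207 / 4680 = -23.55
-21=-21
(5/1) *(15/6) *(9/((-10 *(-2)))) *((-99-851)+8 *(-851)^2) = 130334805/4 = 32583701.25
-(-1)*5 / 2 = 5 / 2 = 2.50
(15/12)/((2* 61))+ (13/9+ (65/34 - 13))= -719279/74664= -9.63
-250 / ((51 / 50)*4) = -3125 / 51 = -61.27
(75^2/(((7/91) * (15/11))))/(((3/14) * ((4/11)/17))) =23398375/2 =11699187.50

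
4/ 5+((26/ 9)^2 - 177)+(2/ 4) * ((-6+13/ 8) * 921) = -14142871/ 6480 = -2182.54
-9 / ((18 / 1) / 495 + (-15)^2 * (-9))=0.00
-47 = -47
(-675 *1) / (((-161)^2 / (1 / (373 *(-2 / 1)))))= 675 / 19337066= 0.00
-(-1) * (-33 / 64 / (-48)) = 0.01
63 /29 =2.17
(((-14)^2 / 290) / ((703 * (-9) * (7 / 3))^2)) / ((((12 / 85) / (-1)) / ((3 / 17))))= -1 / 257977098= -0.00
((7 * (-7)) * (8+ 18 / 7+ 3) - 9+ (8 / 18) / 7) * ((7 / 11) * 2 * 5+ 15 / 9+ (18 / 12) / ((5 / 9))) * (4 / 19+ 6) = -8870282902 / 197505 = -44911.69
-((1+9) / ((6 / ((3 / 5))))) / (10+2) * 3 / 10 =-1 / 40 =-0.02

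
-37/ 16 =-2.31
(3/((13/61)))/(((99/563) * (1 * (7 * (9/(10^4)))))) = 343430000/27027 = 12706.92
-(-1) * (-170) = -170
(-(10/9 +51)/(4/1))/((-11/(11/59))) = 469/2124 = 0.22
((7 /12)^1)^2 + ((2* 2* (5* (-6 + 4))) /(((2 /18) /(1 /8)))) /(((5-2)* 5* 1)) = -383 /144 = -2.66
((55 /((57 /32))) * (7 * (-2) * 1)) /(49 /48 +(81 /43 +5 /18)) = -1453056 /10697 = -135.84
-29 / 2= -14.50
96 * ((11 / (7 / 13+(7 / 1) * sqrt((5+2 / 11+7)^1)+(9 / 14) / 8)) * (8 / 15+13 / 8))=-164449020736 / 69552849825+169111534592 * sqrt(1474) / 69552849825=90.98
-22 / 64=-11 / 32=-0.34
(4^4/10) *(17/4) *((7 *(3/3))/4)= 952/5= 190.40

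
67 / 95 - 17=-1548 / 95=-16.29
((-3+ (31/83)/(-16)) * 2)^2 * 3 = 48360675/440896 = 109.69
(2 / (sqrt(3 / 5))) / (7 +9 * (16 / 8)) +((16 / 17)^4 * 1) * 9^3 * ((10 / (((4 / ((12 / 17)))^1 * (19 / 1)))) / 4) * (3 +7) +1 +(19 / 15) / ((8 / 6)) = 2 * sqrt(15) / 75 +72715730037 / 539545660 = 134.88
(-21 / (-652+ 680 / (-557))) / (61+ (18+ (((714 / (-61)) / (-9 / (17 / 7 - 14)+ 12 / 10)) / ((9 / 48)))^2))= 344757857577 / 11531198316377116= 0.00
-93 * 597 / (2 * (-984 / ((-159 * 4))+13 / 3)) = -8827839 / 1870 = -4720.77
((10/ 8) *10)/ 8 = 25/ 16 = 1.56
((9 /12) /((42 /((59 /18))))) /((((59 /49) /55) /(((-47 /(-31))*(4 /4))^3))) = 39971855 /4289904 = 9.32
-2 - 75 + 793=716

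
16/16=1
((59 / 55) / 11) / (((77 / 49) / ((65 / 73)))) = 5369 / 97163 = 0.06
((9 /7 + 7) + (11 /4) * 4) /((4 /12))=57.86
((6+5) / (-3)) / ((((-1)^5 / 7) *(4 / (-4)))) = -77 / 3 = -25.67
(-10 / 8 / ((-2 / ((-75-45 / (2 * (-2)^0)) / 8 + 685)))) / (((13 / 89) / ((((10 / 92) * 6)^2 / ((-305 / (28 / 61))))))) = -1508983875 / 818858144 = -1.84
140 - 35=105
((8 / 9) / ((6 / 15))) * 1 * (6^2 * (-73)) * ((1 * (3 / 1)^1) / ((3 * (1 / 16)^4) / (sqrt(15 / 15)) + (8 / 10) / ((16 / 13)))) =-26951.95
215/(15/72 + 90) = 1032/433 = 2.38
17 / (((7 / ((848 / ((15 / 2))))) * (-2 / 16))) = -230656 / 105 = -2196.72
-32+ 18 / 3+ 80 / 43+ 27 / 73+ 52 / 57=-4089713 / 178923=-22.86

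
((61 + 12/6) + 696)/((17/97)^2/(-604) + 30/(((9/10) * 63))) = 815237197236/568248979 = 1434.65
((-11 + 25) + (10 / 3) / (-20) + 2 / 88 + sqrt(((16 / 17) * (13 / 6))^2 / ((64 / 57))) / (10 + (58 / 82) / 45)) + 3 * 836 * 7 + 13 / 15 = 7995 * sqrt(57) / 314143 + 3865559 / 220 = 17570.91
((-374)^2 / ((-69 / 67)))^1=-9371692 / 69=-135821.62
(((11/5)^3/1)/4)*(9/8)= 11979/4000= 2.99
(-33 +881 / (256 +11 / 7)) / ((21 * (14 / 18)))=-53332 / 29449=-1.81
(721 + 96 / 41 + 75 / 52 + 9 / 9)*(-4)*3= -4642113 / 533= -8709.41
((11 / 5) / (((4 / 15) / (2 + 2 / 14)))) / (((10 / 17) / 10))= 300.54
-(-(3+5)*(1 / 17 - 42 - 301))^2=-7526953.63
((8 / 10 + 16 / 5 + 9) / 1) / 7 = 13 / 7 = 1.86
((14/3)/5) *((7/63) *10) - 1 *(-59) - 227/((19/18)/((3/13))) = 69421/6669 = 10.41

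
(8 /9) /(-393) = -8 /3537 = -0.00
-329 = -329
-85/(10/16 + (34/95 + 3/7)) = -452200/7509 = -60.22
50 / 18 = 25 / 9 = 2.78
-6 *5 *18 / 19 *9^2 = -43740 / 19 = -2302.11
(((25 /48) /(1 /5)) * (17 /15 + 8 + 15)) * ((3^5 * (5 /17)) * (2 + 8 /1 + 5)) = 9163125 /136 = 67375.92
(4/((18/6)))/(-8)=-1/6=-0.17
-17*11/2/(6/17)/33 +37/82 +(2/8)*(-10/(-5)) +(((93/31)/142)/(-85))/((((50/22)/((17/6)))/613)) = -47593771/6549750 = -7.27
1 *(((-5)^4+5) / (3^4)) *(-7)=-490 / 9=-54.44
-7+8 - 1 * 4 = -3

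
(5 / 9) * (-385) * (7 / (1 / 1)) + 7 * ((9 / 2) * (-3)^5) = -164731 / 18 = -9151.72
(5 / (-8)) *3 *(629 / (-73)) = 9435 / 584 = 16.16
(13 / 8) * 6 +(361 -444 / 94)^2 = 1121666251 / 8836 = 126942.76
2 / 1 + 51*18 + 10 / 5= 922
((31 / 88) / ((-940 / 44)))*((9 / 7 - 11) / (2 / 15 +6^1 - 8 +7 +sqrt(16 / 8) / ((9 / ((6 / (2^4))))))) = 16368 / 524473 - 930*sqrt(2) / 3671311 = 0.03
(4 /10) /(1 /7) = 2.80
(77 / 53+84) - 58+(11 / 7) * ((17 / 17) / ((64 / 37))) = 673411 / 23744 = 28.36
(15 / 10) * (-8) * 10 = -120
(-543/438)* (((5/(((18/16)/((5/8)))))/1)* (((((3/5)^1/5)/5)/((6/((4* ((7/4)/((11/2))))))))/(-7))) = 181/72270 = 0.00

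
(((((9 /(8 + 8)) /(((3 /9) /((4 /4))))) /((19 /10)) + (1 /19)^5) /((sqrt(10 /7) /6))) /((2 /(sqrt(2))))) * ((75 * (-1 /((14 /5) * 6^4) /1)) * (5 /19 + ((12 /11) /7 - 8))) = 1626064726775 * sqrt(35) /19474736531712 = 0.49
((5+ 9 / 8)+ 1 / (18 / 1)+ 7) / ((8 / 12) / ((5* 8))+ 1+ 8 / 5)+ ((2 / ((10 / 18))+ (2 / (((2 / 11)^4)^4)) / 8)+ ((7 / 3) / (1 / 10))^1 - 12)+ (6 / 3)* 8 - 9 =108211613845362646387 / 617349120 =175284308893.75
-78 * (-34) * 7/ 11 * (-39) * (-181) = 11913025.09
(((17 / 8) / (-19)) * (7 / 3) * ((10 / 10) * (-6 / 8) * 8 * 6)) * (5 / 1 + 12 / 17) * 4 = 214.42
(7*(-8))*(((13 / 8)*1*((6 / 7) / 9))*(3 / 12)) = -13 / 6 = -2.17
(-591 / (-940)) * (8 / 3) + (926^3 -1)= 186595352519 / 235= 794022776.68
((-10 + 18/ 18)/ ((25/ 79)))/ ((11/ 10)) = -1422/ 55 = -25.85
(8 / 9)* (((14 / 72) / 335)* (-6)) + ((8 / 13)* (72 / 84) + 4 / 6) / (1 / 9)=8843462 / 823095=10.74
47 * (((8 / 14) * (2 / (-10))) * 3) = -564 / 35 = -16.11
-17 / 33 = -0.52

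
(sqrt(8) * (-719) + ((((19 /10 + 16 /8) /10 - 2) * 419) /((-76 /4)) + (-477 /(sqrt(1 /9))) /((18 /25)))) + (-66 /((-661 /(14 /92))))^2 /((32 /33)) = -1438 * sqrt(2) - 6857737945632877 /3513194376800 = -3985.63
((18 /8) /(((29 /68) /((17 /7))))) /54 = 289 /1218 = 0.24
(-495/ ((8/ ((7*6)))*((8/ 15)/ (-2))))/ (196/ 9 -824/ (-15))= 7016625/ 55232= 127.04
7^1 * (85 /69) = 595 /69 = 8.62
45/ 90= 1/ 2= 0.50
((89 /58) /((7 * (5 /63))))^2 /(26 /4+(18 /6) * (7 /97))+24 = 25.14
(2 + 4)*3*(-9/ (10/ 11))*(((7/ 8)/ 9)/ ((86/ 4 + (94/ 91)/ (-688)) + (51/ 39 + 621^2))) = -301301/ 6707122105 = -0.00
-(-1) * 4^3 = 64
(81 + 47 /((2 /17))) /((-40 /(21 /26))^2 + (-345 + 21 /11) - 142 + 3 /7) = 4661811 /19093006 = 0.24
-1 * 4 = -4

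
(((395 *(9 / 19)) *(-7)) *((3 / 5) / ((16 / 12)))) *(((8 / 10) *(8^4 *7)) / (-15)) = 428101632 / 475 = 901266.59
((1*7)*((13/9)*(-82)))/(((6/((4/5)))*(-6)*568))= 3731/115020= 0.03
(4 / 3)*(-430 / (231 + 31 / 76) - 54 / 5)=-103544 / 6135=-16.88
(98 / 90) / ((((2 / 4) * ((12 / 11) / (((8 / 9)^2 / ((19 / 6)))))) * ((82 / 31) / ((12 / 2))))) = 1069376 / 946485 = 1.13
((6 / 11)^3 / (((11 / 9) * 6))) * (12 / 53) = 3888 / 775973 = 0.01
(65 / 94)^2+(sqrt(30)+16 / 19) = 221651 / 167884+sqrt(30) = 6.80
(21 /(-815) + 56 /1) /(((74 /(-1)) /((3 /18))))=-45619 /361860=-0.13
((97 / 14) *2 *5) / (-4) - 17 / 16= -2059 / 112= -18.38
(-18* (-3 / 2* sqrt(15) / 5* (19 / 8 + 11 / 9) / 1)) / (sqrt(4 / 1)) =777* sqrt(15) / 80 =37.62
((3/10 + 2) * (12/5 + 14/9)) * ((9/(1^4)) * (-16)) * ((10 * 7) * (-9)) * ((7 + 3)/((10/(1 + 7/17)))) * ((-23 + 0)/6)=-379661184/85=-4466602.16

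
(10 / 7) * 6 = 60 / 7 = 8.57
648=648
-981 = -981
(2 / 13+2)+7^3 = 4487 / 13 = 345.15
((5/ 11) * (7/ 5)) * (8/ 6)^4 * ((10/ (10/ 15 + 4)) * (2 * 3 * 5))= 12800/ 99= 129.29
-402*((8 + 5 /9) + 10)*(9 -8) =-22378 /3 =-7459.33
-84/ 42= -2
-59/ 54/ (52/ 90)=-295/ 156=-1.89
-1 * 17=-17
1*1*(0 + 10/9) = 10/9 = 1.11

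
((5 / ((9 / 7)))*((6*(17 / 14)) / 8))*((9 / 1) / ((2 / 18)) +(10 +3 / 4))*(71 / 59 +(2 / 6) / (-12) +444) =29496525835 / 203904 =144658.89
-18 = -18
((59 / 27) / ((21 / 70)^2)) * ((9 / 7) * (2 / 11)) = 11800 / 2079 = 5.68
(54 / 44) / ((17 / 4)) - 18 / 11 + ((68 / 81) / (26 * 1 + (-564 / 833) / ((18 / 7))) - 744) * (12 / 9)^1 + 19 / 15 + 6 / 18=-172520113168 / 173963295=-991.70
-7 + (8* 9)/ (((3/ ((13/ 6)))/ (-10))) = -527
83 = 83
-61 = -61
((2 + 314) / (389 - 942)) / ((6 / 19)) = -38 / 21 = -1.81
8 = 8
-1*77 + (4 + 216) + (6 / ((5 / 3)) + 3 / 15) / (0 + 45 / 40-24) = 130693 / 915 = 142.83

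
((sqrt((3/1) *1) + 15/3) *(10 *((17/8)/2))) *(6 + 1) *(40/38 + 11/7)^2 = 10353085 *sqrt(3)/20216 + 51765425/20216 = 3447.64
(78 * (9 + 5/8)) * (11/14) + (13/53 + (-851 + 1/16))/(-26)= 13726951/22048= 622.59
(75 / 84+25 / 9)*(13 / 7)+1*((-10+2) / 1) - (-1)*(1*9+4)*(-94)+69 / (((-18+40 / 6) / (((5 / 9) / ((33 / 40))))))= -404841365 / 329868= -1227.28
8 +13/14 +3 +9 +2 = 22.93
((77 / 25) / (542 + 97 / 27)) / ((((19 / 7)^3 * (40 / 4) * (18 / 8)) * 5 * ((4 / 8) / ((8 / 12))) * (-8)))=-26411 / 63149955625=-0.00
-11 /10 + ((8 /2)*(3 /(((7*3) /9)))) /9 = -37 /70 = -0.53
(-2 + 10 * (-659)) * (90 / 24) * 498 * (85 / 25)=-41855904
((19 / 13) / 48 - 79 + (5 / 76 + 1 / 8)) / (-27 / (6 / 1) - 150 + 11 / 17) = 0.51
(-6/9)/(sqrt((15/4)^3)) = -16*sqrt(15)/675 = -0.09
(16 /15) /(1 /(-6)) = -32 /5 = -6.40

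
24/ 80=3/ 10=0.30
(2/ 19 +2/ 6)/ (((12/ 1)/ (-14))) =-175/ 342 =-0.51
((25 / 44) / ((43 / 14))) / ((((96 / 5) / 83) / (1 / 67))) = 72625 / 6084672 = 0.01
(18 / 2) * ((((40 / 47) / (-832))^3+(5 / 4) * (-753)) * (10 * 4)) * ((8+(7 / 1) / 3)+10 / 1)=-100581862888655175 / 14598344384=-6889950.00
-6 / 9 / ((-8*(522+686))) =1 / 14496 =0.00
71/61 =1.16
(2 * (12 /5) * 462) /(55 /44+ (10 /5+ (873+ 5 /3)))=19008 /7525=2.53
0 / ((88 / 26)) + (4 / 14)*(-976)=-1952 / 7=-278.86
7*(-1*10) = -70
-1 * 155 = -155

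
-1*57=-57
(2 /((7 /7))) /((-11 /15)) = -30 /11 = -2.73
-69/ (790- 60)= -69/ 730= -0.09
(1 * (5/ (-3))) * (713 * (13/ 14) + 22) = -47885/ 42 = -1140.12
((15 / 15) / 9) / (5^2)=1 / 225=0.00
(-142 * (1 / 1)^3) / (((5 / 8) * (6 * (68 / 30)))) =-284 / 17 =-16.71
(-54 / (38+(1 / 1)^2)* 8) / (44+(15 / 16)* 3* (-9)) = -0.59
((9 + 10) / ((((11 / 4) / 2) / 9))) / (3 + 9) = 114 / 11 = 10.36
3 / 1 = 3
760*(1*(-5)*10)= -38000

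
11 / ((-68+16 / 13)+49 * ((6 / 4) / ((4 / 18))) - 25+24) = 572 / 13675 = 0.04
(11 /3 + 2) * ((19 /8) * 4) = 323 /6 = 53.83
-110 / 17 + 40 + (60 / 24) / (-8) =9035 / 272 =33.22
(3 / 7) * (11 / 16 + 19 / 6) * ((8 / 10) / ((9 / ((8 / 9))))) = 74 / 567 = 0.13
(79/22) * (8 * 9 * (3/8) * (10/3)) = 3555/11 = 323.18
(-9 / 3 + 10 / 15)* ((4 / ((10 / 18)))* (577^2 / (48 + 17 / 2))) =-55932072 / 565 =-98994.82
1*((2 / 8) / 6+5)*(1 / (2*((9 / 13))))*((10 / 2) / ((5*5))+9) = 36179 / 1080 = 33.50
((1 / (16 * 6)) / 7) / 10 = 1 / 6720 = 0.00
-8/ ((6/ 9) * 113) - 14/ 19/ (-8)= -121/ 8588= -0.01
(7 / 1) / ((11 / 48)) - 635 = -604.45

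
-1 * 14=-14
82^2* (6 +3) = 60516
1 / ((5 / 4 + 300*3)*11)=0.00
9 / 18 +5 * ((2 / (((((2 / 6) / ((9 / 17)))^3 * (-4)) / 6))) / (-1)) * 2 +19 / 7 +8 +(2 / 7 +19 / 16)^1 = 10445179 / 78608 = 132.88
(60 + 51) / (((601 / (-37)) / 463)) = -1901541 / 601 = -3163.96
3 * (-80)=-240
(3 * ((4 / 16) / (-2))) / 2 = -3 / 16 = -0.19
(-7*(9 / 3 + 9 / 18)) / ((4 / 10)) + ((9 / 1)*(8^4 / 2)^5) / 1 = 1297036692682702603 / 4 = 324259173170675650.75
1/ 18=0.06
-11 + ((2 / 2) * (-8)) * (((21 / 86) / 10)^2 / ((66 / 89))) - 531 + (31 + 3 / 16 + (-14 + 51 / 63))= -524.01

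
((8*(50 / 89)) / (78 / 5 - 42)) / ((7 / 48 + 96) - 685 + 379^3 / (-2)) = 8000 / 1279148478179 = 0.00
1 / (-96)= -1 / 96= -0.01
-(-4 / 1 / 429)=4 / 429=0.01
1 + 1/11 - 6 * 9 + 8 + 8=-36.91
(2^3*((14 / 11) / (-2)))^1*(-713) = 39928 / 11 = 3629.82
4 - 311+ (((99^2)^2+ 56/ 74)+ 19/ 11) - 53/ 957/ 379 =1289116815465976/ 13420011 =96059296.48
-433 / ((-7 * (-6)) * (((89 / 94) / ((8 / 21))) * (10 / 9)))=-81404 / 21805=-3.73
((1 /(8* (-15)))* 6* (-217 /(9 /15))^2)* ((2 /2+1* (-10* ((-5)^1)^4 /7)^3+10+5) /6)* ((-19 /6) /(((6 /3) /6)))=-7370640826173.29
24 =24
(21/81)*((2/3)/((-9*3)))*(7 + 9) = -224/2187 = -0.10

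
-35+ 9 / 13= -34.31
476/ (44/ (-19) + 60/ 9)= 6783/ 62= 109.40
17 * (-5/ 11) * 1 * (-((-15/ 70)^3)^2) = 61965/ 82824896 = 0.00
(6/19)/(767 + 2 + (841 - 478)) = 3/10754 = 0.00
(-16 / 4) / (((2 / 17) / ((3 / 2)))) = -51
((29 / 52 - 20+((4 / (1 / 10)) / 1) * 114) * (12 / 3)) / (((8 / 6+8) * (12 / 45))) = 10624905 / 1456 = 7297.32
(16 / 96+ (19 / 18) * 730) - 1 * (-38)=14557 / 18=808.72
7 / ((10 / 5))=7 / 2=3.50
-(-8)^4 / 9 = -4096 / 9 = -455.11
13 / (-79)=-13 / 79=-0.16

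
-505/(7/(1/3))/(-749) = 505/15729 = 0.03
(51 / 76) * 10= 6.71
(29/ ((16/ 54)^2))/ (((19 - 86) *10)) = -21141/ 42880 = -0.49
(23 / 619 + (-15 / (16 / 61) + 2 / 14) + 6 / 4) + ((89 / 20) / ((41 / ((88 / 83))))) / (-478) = -15649193800567 / 281928204880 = -55.51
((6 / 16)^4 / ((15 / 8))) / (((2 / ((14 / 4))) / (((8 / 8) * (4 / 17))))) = 189 / 43520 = 0.00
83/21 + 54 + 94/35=6367/105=60.64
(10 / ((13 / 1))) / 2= 5 / 13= 0.38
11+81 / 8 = 169 / 8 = 21.12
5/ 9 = 0.56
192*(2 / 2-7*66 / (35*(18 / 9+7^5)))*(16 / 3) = 1023.20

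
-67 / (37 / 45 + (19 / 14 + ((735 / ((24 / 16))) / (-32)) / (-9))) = -337680 / 19559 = -17.26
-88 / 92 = -22 / 23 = -0.96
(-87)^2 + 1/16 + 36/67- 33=8079235/1072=7536.60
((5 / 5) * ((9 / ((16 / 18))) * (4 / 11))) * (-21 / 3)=-567 / 22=-25.77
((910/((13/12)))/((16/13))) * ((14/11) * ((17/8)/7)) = 23205/88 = 263.69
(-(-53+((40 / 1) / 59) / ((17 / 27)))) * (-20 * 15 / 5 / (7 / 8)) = -24997920 / 7021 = -3560.45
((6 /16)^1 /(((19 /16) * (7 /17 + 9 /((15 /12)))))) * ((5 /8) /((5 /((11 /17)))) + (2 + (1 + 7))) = 20565 /49172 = 0.42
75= 75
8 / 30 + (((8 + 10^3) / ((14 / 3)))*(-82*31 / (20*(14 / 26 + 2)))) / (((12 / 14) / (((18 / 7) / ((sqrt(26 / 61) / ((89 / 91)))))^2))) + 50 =-1790302038418 / 9564555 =-187180.90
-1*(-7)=7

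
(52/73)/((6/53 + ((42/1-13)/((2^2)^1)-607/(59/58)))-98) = -650416/627607061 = -0.00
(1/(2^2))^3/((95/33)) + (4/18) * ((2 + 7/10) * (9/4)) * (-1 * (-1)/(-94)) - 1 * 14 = -14.01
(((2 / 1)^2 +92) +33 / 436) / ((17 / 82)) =1717449 / 3706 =463.42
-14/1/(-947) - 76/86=-35384/40721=-0.87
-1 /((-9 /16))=1.78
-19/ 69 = -0.28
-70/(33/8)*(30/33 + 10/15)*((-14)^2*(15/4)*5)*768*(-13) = 118716416000/121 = 981127404.96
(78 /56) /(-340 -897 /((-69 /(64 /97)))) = -1261 /300048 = -0.00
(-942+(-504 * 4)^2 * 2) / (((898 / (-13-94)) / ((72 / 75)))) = -2087159976 / 2245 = -929692.64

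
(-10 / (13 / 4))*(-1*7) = 280 / 13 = 21.54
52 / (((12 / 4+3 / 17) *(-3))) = -442 / 81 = -5.46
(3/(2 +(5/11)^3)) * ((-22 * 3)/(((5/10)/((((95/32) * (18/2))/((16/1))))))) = -37554165/118912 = -315.81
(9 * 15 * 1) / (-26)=-135 / 26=-5.19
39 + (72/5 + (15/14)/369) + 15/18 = 54.24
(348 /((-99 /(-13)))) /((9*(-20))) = -377 /1485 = -0.25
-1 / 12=-0.08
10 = 10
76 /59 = 1.29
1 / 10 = 0.10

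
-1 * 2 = -2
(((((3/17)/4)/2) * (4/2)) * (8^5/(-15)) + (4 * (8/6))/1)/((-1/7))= 162512/255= 637.30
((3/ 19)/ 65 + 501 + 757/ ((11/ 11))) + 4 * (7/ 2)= 1570923/ 1235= 1272.00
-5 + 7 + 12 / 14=20 / 7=2.86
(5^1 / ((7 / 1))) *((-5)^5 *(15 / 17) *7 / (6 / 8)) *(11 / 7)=-3437500 / 119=-28886.55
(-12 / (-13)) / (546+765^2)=4 / 2538341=0.00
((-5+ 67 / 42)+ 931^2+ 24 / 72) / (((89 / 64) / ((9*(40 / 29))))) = 139790718720 / 18067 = 7737350.90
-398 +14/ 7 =-396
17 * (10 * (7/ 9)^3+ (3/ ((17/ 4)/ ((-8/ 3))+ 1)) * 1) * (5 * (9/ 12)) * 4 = -88.63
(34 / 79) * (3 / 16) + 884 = 558739 / 632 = 884.08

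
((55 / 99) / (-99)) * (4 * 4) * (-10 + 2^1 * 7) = -320 / 891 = -0.36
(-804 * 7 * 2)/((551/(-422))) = 4750032/551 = 8620.75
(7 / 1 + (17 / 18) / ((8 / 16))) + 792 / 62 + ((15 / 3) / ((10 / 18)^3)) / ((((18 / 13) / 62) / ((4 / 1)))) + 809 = 42223463 / 6975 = 6053.54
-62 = -62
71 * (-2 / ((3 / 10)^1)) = -1420 / 3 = -473.33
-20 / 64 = -5 / 16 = -0.31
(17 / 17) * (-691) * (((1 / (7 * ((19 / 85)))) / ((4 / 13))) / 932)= -763555 / 495824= -1.54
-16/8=-2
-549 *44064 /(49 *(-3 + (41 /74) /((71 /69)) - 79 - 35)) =42366742848 /9994187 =4239.14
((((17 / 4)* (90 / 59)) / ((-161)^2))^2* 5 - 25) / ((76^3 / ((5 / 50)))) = -46777554953195 / 8213689688013383168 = -0.00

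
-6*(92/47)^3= -4672128/103823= -45.00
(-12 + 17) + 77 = 82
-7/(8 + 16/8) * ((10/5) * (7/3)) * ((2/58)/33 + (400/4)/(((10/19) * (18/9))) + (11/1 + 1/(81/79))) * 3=-135443938/129195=-1048.37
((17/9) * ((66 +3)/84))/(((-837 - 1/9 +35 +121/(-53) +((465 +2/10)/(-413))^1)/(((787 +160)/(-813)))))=5789280895/2580272544984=0.00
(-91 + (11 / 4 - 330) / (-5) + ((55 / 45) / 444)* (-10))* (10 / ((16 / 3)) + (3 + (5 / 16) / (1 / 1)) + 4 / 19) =-279538333 / 2024640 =-138.07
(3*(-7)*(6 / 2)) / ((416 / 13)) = -63 / 32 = -1.97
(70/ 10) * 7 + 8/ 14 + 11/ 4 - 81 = -803/ 28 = -28.68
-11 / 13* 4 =-44 / 13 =-3.38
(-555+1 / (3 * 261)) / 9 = -434564 / 7047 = -61.67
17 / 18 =0.94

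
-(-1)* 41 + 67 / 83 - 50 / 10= 3055 / 83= 36.81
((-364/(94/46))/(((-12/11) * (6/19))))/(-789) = -437437/667494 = -0.66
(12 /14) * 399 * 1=342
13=13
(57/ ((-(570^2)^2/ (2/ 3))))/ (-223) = 1/ 619470585000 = 0.00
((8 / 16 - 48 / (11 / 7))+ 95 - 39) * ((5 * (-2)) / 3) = -2855 / 33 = -86.52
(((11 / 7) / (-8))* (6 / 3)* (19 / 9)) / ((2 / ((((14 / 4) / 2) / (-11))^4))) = -6517 / 24532992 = -0.00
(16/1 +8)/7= 24/7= 3.43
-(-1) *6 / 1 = 6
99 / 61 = 1.62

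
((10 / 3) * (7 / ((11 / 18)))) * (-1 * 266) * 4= -446880 / 11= -40625.45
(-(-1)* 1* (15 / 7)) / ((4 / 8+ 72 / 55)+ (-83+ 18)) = -550 / 16219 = -0.03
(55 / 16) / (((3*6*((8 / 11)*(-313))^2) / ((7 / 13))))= 46585 / 23474939904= 0.00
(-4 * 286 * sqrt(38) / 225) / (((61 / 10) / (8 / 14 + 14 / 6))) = -2288 * sqrt(38) / 945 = -14.93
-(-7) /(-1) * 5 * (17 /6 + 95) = -20545 /6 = -3424.17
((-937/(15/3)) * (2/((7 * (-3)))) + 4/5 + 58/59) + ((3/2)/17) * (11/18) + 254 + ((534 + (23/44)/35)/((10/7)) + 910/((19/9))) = 949589398841/880433400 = 1078.55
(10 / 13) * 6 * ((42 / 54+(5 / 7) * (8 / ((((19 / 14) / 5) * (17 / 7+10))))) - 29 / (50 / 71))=-1476574 / 8265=-178.65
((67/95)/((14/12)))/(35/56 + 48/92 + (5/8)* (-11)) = -36984/350455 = -0.11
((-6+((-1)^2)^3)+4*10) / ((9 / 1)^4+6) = 35 / 6567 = 0.01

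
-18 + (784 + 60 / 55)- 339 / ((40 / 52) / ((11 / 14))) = 420.83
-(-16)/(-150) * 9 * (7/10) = -84/125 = -0.67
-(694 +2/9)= -694.22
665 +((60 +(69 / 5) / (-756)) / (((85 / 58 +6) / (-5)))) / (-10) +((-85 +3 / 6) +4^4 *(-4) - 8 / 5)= -48129185 / 109116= -441.08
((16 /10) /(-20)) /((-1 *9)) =2 /225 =0.01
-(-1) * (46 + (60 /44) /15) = 507 /11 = 46.09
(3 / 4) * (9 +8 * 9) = 243 / 4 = 60.75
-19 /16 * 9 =-171 /16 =-10.69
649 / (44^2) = 59 / 176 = 0.34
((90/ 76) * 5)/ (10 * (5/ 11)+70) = 495/ 6232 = 0.08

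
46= 46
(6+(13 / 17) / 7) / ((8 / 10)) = 3635 / 476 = 7.64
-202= -202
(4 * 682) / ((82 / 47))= 64108 / 41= 1563.61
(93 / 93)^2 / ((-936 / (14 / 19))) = -7 / 8892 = -0.00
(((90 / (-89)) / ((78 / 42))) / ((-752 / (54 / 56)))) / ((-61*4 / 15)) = -0.00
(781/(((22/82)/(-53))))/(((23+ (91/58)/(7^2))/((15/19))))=-313194490/59223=-5288.39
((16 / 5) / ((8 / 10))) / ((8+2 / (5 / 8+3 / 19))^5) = 23863536599 / 781426627026944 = 0.00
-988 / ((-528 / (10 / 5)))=247 / 66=3.74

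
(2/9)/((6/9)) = 1/3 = 0.33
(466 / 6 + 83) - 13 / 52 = 1925 / 12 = 160.42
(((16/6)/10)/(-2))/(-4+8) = -1/30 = -0.03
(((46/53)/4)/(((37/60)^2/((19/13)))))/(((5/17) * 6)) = 445740/943241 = 0.47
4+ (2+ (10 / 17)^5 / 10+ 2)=11368856 / 1419857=8.01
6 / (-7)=-6 / 7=-0.86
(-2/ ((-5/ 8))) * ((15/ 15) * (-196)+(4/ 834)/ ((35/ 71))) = -45767648/ 72975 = -627.17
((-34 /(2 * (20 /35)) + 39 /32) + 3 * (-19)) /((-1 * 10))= 2737 /320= 8.55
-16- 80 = -96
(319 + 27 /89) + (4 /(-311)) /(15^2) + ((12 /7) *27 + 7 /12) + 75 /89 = 63999241657 /174377700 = 367.02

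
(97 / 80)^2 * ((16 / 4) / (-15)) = -9409 / 24000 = -0.39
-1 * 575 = -575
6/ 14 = 3/ 7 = 0.43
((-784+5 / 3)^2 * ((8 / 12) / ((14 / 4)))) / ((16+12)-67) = -22033636 / 7371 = -2989.23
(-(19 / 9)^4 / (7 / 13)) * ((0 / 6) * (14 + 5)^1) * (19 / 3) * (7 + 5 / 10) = 0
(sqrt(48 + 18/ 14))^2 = 345/ 7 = 49.29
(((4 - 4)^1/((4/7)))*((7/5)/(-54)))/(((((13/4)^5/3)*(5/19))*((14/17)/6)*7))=0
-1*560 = -560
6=6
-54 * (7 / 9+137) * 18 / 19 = -7048.42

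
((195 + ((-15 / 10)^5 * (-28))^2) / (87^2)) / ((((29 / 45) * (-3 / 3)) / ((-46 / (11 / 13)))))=394935645 / 780448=506.04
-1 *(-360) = 360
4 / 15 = 0.27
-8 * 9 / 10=-7.20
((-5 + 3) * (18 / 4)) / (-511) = 0.02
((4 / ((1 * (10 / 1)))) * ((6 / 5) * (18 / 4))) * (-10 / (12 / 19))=-171 / 5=-34.20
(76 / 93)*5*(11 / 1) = 44.95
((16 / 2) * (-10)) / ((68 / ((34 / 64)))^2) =-5 / 1024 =-0.00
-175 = -175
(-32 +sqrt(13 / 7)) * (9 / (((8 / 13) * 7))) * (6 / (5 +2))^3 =-101088 / 2401 +3159 * sqrt(91) / 16807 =-40.31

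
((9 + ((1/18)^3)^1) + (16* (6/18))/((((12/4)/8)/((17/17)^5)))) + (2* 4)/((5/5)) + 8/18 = 31.67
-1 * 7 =-7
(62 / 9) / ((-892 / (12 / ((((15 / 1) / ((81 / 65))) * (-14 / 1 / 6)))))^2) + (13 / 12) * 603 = 672530428775253 / 1029514622500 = 653.25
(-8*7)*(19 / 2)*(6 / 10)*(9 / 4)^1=-3591 / 5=-718.20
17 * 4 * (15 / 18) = 170 / 3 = 56.67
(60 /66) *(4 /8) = 5 /11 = 0.45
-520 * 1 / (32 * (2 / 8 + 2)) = -65 / 9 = -7.22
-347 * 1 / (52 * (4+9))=-347 / 676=-0.51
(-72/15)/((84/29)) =-58/35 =-1.66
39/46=0.85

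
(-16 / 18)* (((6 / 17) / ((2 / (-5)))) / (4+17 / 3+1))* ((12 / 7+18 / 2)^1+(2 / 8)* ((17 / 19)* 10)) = 17225 / 18088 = 0.95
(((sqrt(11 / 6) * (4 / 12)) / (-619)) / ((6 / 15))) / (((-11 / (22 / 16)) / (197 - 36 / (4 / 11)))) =245 * sqrt(66) / 89136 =0.02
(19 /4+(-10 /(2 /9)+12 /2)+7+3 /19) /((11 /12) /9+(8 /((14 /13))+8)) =-1.74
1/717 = 0.00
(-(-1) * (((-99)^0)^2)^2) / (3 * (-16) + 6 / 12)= -2 / 95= -0.02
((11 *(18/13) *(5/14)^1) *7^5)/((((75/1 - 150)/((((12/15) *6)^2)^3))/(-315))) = 953924712136704/203125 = 4696244736.67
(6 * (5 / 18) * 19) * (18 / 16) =285 / 8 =35.62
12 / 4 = 3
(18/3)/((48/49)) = 49/8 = 6.12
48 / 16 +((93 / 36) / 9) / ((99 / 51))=11219 / 3564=3.15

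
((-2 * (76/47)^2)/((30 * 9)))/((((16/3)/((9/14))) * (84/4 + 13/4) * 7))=-0.00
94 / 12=47 / 6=7.83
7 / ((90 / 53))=371 / 90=4.12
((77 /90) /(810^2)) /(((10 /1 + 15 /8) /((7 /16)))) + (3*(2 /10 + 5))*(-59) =-10326252923461 /11219310000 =-920.40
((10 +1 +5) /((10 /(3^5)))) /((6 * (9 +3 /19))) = 1026 /145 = 7.08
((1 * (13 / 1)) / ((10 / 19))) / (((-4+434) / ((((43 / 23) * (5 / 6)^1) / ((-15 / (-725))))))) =7163 / 1656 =4.33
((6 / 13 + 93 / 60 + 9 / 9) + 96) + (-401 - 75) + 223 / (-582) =-28551937 / 75660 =-377.37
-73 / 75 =-0.97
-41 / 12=-3.42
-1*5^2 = -25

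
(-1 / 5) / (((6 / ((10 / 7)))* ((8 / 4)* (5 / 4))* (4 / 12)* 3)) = -0.02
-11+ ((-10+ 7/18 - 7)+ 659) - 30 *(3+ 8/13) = 522.93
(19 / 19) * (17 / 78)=17 / 78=0.22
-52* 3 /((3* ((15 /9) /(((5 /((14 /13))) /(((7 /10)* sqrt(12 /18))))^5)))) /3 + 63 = 63- 84846251953125* sqrt(6) /564950498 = -367809.98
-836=-836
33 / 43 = 0.77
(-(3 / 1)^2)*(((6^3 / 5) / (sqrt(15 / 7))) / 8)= -81*sqrt(105) / 25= -33.20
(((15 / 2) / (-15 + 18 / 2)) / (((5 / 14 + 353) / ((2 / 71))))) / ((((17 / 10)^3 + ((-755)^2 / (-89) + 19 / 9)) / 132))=1233540000 / 599982889675273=0.00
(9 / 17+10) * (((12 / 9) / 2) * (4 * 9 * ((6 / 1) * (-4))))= -103104 / 17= -6064.94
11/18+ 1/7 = 95/126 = 0.75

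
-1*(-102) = 102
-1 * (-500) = 500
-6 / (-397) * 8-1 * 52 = -51.88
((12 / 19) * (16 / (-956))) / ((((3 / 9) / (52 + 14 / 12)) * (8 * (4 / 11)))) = -10527 / 18164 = -0.58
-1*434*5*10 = -21700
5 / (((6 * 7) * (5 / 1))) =1 / 42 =0.02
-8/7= -1.14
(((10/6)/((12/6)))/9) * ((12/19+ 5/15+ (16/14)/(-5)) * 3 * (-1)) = -1469/7182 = -0.20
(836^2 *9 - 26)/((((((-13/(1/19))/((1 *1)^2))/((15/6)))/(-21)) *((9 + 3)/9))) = 990680985/988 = 1002713.55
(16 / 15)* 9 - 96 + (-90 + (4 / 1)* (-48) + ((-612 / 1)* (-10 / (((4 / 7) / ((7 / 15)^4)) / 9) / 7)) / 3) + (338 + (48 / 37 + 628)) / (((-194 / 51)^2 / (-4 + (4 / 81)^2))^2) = -5576356992593624498 / 72532471503544875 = -76.88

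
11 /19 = 0.58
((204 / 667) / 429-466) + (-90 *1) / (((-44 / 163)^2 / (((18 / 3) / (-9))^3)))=-314867779 / 3147573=-100.04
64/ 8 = 8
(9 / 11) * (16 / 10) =72 / 55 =1.31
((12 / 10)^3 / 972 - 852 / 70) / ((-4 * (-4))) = -23959 / 31500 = -0.76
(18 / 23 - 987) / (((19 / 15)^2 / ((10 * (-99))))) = 5052638250 / 8303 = 608531.65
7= 7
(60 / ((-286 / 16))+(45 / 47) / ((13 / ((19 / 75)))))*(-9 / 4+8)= -2579979 / 134420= -19.19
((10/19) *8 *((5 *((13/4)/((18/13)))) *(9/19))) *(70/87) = 18.83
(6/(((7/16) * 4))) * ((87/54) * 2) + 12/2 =358/21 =17.05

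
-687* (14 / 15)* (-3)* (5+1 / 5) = 250068 / 25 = 10002.72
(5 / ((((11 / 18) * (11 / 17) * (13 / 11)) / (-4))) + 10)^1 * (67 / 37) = -314230 / 5291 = -59.39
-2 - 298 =-300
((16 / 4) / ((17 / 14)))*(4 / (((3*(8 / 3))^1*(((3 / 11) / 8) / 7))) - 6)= 16240 / 51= 318.43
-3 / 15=-1 / 5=-0.20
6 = 6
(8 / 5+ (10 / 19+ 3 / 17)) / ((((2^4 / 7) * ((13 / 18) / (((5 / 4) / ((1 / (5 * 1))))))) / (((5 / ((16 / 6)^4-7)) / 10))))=94890285 / 948369344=0.10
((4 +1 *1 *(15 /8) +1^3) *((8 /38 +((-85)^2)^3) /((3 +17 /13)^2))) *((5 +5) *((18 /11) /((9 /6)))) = 90827032100441325 /59584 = 1524352713823.20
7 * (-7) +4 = -45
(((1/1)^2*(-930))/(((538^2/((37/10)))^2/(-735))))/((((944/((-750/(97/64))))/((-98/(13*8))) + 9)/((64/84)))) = 16376149125/2121406481038829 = 0.00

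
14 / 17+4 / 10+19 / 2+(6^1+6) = 3863 / 170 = 22.72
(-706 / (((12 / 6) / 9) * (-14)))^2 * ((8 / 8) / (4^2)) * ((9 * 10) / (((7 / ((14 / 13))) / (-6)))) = -267386.07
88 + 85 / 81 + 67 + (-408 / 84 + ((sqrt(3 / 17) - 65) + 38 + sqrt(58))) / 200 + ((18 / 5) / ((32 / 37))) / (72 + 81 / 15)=sqrt(51) / 3400 + sqrt(58) / 200 + 1520827057 / 9752400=155.98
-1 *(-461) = 461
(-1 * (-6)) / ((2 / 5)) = 15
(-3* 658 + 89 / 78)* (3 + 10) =-25647.17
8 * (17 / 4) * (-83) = -2822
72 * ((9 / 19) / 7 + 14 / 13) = 142488 / 1729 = 82.41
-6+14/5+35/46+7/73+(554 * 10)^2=515311924657/16790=30691597.66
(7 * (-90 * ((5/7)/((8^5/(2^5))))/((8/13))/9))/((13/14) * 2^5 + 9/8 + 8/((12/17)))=-105/55808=-0.00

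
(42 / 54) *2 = 14 / 9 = 1.56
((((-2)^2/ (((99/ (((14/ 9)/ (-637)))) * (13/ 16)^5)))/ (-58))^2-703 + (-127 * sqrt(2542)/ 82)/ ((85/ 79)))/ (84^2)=-535825078923799217935396031/ 5378067932982149946254457744-10033 * sqrt(2542)/ 49180320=-0.11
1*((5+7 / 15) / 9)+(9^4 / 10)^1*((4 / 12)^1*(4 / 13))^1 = 119164 / 1755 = 67.90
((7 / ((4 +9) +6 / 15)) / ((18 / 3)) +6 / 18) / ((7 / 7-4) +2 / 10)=-845 / 5628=-0.15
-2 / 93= -0.02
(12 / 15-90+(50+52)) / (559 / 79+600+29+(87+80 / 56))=35392 / 2003255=0.02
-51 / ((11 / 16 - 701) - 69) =272 / 4103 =0.07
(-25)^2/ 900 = 25/ 36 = 0.69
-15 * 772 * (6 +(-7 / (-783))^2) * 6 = -28398660760 / 68121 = -416885.55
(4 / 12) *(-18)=-6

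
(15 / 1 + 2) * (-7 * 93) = -11067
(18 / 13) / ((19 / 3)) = 54 / 247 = 0.22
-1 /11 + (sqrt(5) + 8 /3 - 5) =-80 /33 + sqrt(5) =-0.19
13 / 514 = 0.03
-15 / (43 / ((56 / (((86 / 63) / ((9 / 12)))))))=-19845 / 1849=-10.73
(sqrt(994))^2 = 994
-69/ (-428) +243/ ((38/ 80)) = 4161471/ 8132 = 511.74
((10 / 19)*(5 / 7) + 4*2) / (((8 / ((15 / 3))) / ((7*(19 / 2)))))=348.12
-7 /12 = -0.58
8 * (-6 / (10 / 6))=-144 / 5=-28.80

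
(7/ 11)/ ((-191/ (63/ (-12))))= 147/ 8404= 0.02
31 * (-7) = -217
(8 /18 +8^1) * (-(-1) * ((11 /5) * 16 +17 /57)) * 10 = 2997.63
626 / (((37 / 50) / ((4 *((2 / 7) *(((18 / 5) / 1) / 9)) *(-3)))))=-300480 / 259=-1160.15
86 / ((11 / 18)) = 1548 / 11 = 140.73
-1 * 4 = -4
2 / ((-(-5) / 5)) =2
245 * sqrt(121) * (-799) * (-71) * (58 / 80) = 886730999 / 8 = 110841374.88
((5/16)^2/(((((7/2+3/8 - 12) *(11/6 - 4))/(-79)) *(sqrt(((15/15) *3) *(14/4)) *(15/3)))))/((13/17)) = -1343 *sqrt(42)/246064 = -0.04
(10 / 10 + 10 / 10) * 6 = 12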